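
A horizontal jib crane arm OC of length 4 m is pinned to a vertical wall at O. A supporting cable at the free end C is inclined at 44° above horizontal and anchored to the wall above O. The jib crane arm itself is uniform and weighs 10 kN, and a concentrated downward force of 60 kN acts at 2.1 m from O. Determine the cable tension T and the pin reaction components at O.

T = 52.54 kN, O_x = 37.80 kN, O_y = 33.50 kN

ΣM about O: T·sin44°·4 − 10·2 − 60·2.1 = 0 → T = 146/(4·0.694658) = 52.5438 ≈ 52.54 kN.
ΣF_x = 0: O_x − T·cos44° = 0 → O_x = 52.5438 × 0.71934 = 37.80 kN.
ΣF_y = 0: O_y + T·sin44° − 10 − 60 = 0 → O_y = 70 − 52.5438 × 0.694658 = 33.50 kN.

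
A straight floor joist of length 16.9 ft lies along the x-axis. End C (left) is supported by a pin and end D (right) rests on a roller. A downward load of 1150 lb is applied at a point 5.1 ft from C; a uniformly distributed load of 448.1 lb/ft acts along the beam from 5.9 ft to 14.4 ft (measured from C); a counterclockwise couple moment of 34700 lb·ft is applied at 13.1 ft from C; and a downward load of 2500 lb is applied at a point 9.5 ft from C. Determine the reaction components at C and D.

C_x = 0, C_y = 5472 lb, D_y = 1987 lb

Resultant of the distributed load: 448.1 × 8.5 = 3808.85 lb at 10.15 ft from C.
Taking moments about C: D_y·16.9 − 1150·5.1 − (448.1·8.5)·10.15 + 34700 − 2500·9.5 = 0 → D_y = 33574.8275/16.9 = 1986.68 ≈ 1987 lb.
ΣF_y = 0: C_y + 1986.68 − 1150 − 448.1·8.5 − 2500 = 0 → C_y = 5472 lb.
ΣF_x = 0: no horizontal applied forces, so C_x = 0.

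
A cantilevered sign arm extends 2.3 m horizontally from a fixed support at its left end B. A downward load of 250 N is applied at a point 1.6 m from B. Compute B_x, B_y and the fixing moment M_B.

ΣF_x = 0: B_x = 0.
ΣF_y = 0: B_y − 250 = 0 → B_y = 250.0 N.
ΣM about B: M_B − 250·1.6 = 0 → M_B = 400.0 N·m.

B_x = 0, B_y = 250.0 N, M_B = 400.0 N·m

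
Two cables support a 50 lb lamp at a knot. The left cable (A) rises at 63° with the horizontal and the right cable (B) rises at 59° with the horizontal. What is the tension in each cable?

ΣF_x = 0: −T_A·cos63° + T_B·cos59° = 0 → T_B = 0.88147·T_A.
ΣF_y = 0: T_A·sin63° + T_B·sin59° = 50.
Substitute: T_A·(0.891007 + 0.88147·0.857167) = 50 → T_A = 30.3661 ≈ 30.37 lb.
Then T_B = 0.88147 × 30.3661 = 26.77 lb.

T_A = 30.37 lb, T_B = 26.77 lb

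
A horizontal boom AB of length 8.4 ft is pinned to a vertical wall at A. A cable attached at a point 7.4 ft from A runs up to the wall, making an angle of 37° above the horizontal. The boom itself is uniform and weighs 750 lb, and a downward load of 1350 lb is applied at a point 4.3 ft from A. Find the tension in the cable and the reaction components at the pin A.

T = 2011 lb, A_x = 1606 lb, A_y = 889.9 lb

ΣM about A: T·sin37°·7.4 − 750·4.2 − 1350·4.3 = 0 → T = 8955/(7.4·0.601815) = 2010.81 ≈ 2011 lb.
ΣF_x = 0: A_x − T·cos37° = 0 → A_x = 2010.81 × 0.798636 = 1606 lb.
ΣF_y = 0: A_y + T·sin37° − 750 − 1350 = 0 → A_y = 2100 − 2010.81 × 0.601815 = 889.9 lb.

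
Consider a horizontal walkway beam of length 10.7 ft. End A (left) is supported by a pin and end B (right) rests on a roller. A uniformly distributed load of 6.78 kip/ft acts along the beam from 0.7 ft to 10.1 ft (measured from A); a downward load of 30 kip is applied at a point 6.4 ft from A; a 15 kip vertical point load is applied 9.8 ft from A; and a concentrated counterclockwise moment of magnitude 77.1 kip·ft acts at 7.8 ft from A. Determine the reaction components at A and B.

Resultant of the distributed load: 6.78 × 9.4 = 63.732 kip at 5.4 ft from A.
ΣM about A: B_y·10.7 − (6.78·9.4)·5.4 − 30·6.4 − 15·9.8 + 77.1 = 0 → B_y = 606.0528/10.7 = 56.6404 ≈ 56.64 kip.
ΣF_y = 0: A_y + 56.6404 − 6.78·9.4 − 30 − 15 = 0 → A_y = 52.09 kip.
ΣF_x = 0: no horizontal applied forces, so A_x = 0.

A_x = 0, A_y = 52.09 kip, B_y = 56.64 kip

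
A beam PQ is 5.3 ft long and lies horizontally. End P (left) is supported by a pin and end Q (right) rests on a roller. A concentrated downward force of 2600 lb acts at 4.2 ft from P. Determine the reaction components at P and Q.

Moments about P: Q_y·5.3 − 2600·4.2 = 0 → Q_y = 10920/5.3 = 2060.38 ≈ 2060 lb.
ΣF_y = 0: P_y + 2060.38 − 2600 = 0 → P_y = 539.6 lb.
ΣF_x = 0: no horizontal applied forces, so P_x = 0.

P_x = 0, P_y = 539.6 lb, Q_y = 2060 lb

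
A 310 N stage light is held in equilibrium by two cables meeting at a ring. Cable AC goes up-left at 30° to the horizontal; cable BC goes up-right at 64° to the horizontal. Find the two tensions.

T_AC = 136.2 N, T_BC = 269.1 N

ΣF_x = 0: −T_AC·cos30° + T_BC·cos64° = 0 → T_BC = 1.97555·T_AC.
ΣF_y = 0: T_AC·sin30° + T_BC·sin64° = 310.
Substitute: T_AC·(0.5 + 1.97555·0.898794) = 310 → T_AC = 136.227 ≈ 136.2 N.
Then T_BC = 1.97555 × 136.227 = 269.1 N.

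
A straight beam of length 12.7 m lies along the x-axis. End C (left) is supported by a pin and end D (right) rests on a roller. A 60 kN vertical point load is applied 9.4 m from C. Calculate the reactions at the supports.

C_x = 0, C_y = 15.59 kN, D_y = 44.41 kN

Taking moments about C: D_y·12.7 − 60·9.4 = 0 → D_y = 564/12.7 = 44.4094 ≈ 44.41 kN.
ΣF_y = 0: C_y + 44.4094 − 60 = 0 → C_y = 15.59 kN.
ΣF_x = 0: no horizontal applied forces, so C_x = 0.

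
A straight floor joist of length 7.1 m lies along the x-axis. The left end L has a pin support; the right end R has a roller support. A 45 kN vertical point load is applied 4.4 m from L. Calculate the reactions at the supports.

L_x = 0, L_y = 17.11 kN, R_y = 27.89 kN

Moments about L: R_y·7.1 − 45·4.4 = 0 → R_y = 198/7.1 = 27.8873 ≈ 27.89 kN.
ΣF_y = 0: L_y + 27.8873 − 45 = 0 → L_y = 17.11 kN.
ΣF_x = 0: no horizontal applied forces, so L_x = 0.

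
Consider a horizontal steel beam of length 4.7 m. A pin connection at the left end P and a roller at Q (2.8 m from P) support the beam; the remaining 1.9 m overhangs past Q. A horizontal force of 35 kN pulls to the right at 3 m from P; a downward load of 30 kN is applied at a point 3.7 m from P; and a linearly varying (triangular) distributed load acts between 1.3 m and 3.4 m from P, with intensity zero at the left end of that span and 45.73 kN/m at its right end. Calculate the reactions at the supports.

P_x = -35.00 kN, P_y = -7.928 kN, Q_y = 85.94 kN

Resultant of the triangular load: ½ × 45.73 × 2.1 = 48.0165 kN, acting at 2.7 m from P (one-third of the span from the peak).
ΣM about P: Q_y·2.8 − 30·3.7 − (½·45.73·2.1)·2.7 = 0 → Q_y = 240.64455/2.8 = 85.9445 ≈ 85.94 kN.
ΣF_y = 0: P_y + 85.9445 − 30 − ½·45.73·2.1 = 0 → P_y = -7.928 kN.
ΣF_x = 0: P_x + 35 = 0 → P_x = -35.00 kN.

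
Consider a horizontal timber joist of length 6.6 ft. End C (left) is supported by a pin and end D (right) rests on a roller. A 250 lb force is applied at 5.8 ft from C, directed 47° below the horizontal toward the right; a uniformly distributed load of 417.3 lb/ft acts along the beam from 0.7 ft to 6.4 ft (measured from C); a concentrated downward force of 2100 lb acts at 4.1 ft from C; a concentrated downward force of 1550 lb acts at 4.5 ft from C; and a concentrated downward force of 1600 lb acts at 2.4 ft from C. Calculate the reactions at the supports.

C_x = -170.5 lb, C_y = 3428 lb, D_y = 4383 lb

Resultant of the distributed load: 417.3 × 5.7 = 2378.61 lb at 3.55 ft from C.
Moments about C: D_y·6.6 − 250·sin47°·5.8 − (417.3·5.7)·3.55 − 2100·4.1 − 1550·4.5 − 1600·2.4 = 0 → D_y = 28929.5/6.6 = 4383.26 ≈ 4383 lb.
ΣF_y = 0: C_y + 4383.26 − 250·sin47° − 417.3·5.7 − 2100 − 1550 − 1600 = 0 → C_y = 3428 lb.
ΣF_x = 0: C_x + 250·cos47° = 0 → C_x = -170.5 lb.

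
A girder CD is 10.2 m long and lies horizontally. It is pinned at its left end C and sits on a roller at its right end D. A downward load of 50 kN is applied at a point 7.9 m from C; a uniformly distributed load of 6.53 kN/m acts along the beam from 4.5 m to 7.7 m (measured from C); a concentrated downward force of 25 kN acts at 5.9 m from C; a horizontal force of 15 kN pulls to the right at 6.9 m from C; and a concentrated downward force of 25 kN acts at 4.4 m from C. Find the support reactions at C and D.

Resultant of the distributed load: 6.53 × 3.2 = 20.896 kN at 6.1 m from C.
Moments about C: D_y·10.2 − 50·7.9 − (6.53·3.2)·6.1 − 25·5.9 − 25·4.4 = 0 → D_y = 779.9656/10.2 = 76.4672 ≈ 76.47 kN.
ΣF_y = 0: C_y + 76.4672 − 50 − 6.53·3.2 − 25 − 25 = 0 → C_y = 44.43 kN.
ΣF_x = 0: C_x + 15 = 0 → C_x = -15.00 kN.

C_x = -15.00 kN, C_y = 44.43 kN, D_y = 76.47 kN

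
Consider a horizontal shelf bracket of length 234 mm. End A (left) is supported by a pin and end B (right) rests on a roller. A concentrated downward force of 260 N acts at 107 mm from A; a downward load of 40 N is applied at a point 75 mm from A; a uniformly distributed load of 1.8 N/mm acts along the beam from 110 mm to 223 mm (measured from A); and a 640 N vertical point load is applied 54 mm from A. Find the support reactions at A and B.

A_x = 0, A_y = 719.3 N, B_y = 424.1 N

Resultant of the distributed load: 1.8 × 113 = 203.4 N at 166.5 mm from A.
Taking moments about A: B_y·234 − 260·107 − 40·75 − (1.8·113)·166.5 − 640·54 = 0 → B_y = 99246.1/234 = 424.129 ≈ 424.1 N.
ΣF_y = 0: A_y + 424.129 − 260 − 40 − 1.8·113 − 640 = 0 → A_y = 719.3 N.
ΣF_x = 0: no horizontal applied forces, so A_x = 0.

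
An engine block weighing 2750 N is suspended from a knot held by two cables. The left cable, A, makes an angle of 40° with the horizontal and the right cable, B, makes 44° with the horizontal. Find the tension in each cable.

T_A = 1989 N, T_B = 2118 N

ΣF_x = 0: −T_A·cos40° + T_B·cos44° = 0 → T_B = 1.06493·T_A.
ΣF_y = 0: T_A·sin40° + T_B·sin44° = 2750.
Substitute: T_A·(0.642788 + 1.06493·0.694658) = 2750 → T_A = 1989.08 ≈ 1989 N.
Then T_B = 1.06493 × 1989.08 = 2118 N.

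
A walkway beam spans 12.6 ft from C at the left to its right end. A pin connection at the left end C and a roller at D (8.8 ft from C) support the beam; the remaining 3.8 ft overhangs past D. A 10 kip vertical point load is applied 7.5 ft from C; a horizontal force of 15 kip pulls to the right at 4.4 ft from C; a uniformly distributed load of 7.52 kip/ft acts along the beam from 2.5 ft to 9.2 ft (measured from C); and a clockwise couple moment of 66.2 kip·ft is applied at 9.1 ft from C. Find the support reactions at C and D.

Resultant of the distributed load: 7.52 × 6.7 = 50.384 kip at 5.85 ft from C.
ΣM about C: D_y·8.8 − 10·7.5 − (7.52·6.7)·5.85 − 66.2 = 0 → D_y = 435.9464/8.8 = 49.5394 ≈ 49.54 kip.
ΣF_y = 0: C_y + 49.5394 − 10 − 7.52·6.7 = 0 → C_y = 10.84 kip.
ΣF_x = 0: C_x + 15 = 0 → C_x = -15.00 kip.

C_x = -15.00 kip, C_y = 10.84 kip, D_y = 49.54 kip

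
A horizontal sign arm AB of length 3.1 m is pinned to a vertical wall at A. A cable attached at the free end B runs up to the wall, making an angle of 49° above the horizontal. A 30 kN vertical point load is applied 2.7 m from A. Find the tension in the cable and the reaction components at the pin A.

ΣM about A: T·sin49°·3.1 − 30·2.7 = 0 → T = 81/(3.1·0.75471) = 34.6213 ≈ 34.62 kN.
ΣF_x = 0: A_x − T·cos49° = 0 → A_x = 34.6213 × 0.656059 = 22.71 kN.
ΣF_y = 0: A_y + T·sin49° − 30 = 0 → A_y = 30 − 34.6213 × 0.75471 = 3.871 kN.

T = 34.62 kN, A_x = 22.71 kN, A_y = 3.871 kN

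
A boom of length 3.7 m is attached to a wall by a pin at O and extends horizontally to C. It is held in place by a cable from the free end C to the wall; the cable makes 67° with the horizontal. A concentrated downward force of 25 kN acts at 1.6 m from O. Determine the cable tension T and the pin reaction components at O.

T = 11.74 kN, O_x = 4.589 kN, O_y = 14.19 kN

ΣM about O: T·sin67°·3.7 − 25·1.6 = 0 → T = 40/(3.7·0.920505) = 11.7444 ≈ 11.74 kN.
ΣF_x = 0: O_x − T·cos67° = 0 → O_x = 11.7444 × 0.390731 = 4.589 kN.
ΣF_y = 0: O_y + T·sin67° − 25 = 0 → O_y = 25 − 11.7444 × 0.920505 = 14.19 kN.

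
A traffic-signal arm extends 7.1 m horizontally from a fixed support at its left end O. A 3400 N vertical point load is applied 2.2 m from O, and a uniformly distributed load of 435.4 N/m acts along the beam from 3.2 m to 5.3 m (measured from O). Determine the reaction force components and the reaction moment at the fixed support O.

O_x = 0, O_y = 4314 N, M_O = 11370 N·m

Resultant of the distributed load: 435.4 × 2.1 = 914.34 N at 4.25 m from O.
ΣF_x = 0: O_x = 0.
ΣF_y = 0: O_y − 3400 − 435.4·2.1 = 0 → O_y = 4314 N.
ΣM about O: M_O − 3400·2.2 − (435.4·2.1)·4.25 = 0 → M_O = 11370 N·m.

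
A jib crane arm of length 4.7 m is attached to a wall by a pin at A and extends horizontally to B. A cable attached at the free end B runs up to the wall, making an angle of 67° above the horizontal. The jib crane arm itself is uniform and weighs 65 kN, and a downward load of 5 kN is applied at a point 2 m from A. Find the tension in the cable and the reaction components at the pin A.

T = 37.62 kN, A_x = 14.70 kN, A_y = 35.37 kN

ΣM about A: T·sin67°·4.7 − 65·2.35 − 5·2 = 0 → T = 162.75/(4.7·0.920505) = 37.6181 ≈ 37.62 kN.
ΣF_x = 0: A_x − T·cos67° = 0 → A_x = 37.6181 × 0.390731 = 14.70 kN.
ΣF_y = 0: A_y + T·sin67° − 65 − 5 = 0 → A_y = 70 − 37.6181 × 0.920505 = 35.37 kN.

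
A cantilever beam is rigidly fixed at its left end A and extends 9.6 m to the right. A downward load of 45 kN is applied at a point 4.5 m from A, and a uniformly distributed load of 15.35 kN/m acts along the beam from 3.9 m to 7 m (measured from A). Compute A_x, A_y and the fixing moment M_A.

A_x = 0, A_y = 92.59 kN, M_A = 461.8 kN·m

Resultant of the distributed load: 15.35 × 3.1 = 47.585 kN at 5.45 m from A.
ΣF_x = 0: A_x = 0.
ΣF_y = 0: A_y − 45 − 15.35·3.1 = 0 → A_y = 92.59 kN.
ΣM about A: M_A − 45·4.5 − (15.35·3.1)·5.45 = 0 → M_A = 461.8 kN·m.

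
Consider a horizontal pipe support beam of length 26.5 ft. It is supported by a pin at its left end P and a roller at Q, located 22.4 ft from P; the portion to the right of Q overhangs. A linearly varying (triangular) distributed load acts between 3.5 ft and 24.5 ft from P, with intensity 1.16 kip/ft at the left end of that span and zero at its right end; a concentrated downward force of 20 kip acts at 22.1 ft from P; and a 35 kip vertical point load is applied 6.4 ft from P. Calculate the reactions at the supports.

P_x = 0, P_y = 31.74 kip, Q_y = 35.44 kip

Resultant of the triangular load: ½ × 1.16 × 21 = 12.18 kip, acting at 10.5 ft from P (one-third of the span from the peak).
Moments about P: Q_y·22.4 − (½·1.16·21)·10.5 − 20·22.1 − 35·6.4 = 0 → Q_y = 793.89/22.4 = 35.4415 ≈ 35.44 kip.
ΣF_y = 0: P_y + 35.4415 − ½·1.16·21 − 20 − 35 = 0 → P_y = 31.74 kip.
ΣF_x = 0: no horizontal applied forces, so P_x = 0.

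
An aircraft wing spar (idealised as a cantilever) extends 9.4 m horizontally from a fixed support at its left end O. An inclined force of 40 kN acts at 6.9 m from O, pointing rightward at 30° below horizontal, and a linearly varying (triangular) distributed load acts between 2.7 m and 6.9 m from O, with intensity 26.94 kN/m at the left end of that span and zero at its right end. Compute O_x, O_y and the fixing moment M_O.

Resultant of the triangular load: ½ × 26.94 × 4.2 = 56.574 kN, acting at 4.1 m from O (one-third of the span from the peak).
ΣF_x = 0: O_x + 40·cos30° = 0 → O_x = -34.64 kN.
ΣF_y = 0: O_y − 40·sin30° − ½·26.94·4.2 = 0 → O_y = 76.57 kN.
ΣM about O: M_O − 40·sin30°·6.9 − (½·26.94·4.2)·4.1 = 0 → M_O = 370.0 kN·m.

O_x = -34.64 kN, O_y = 76.57 kN, M_O = 370.0 kN·m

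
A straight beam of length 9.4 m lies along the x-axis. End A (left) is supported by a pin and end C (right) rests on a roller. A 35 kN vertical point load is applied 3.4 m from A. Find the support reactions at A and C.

A_x = 0, A_y = 22.34 kN, C_y = 12.66 kN

ΣM about A: C_y·9.4 − 35·3.4 = 0 → C_y = 119/9.4 = 12.6596 ≈ 12.66 kN.
ΣF_y = 0: A_y + 12.6596 − 35 = 0 → A_y = 22.34 kN.
ΣF_x = 0: no horizontal applied forces, so A_x = 0.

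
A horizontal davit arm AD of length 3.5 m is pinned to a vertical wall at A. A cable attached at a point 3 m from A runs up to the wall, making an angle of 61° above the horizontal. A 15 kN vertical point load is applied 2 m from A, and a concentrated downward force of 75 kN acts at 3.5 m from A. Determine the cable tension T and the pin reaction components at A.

T = 111.5 kN, A_x = 54.05 kN, A_y = -7.500 kN

ΣM about A: T·sin61°·3 − 15·2 − 75·3.5 = 0 → T = 292.5/(3·0.87462) = 111.477 ≈ 111.5 kN.
ΣF_x = 0: A_x − T·cos61° = 0 → A_x = 111.477 × 0.48481 = 54.05 kN.
ΣF_y = 0: A_y + T·sin61° − 15 − 75 = 0 → A_y = 90 − 111.477 × 0.87462 = -7.500 kN.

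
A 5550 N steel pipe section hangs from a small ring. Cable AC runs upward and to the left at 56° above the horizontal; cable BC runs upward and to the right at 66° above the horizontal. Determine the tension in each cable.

ΣF_x = 0: −T_AC·cos56° + T_BC·cos66° = 0 → T_BC = 1.37483·T_AC.
ΣF_y = 0: T_AC·sin56° + T_BC·sin66° = 5550.
Substitute: T_AC·(0.829038 + 1.37483·0.913545) = 5550 → T_AC = 2661.86 ≈ 2662 N.
Then T_BC = 1.37483 × 2661.86 = 3660 N.

T_AC = 2662 N, T_BC = 3660 N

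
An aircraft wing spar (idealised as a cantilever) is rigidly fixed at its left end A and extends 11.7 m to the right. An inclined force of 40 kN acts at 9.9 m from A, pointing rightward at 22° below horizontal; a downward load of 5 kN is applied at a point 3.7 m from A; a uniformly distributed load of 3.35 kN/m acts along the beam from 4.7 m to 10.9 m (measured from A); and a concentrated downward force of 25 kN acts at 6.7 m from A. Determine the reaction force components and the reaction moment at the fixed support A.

Resultant of the distributed load: 3.35 × 6.2 = 20.77 kN at 7.8 m from A.
ΣF_x = 0: A_x + 40·cos22° = 0 → A_x = -37.09 kN.
ΣF_y = 0: A_y − 40·sin22° − 5 − 3.35·6.2 − 25 = 0 → A_y = 65.75 kN.
ΣM about A: M_A − 40·sin22°·9.9 − 5·3.7 − (3.35·6.2)·7.8 − 25·6.7 = 0 → M_A = 496.4 kN·m.

A_x = -37.09 kN, A_y = 65.75 kN, M_A = 496.4 kN·m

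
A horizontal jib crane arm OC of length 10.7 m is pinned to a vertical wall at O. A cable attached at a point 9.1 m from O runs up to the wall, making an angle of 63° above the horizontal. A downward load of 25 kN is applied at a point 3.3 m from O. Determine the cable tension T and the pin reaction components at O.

T = 10.17 kN, O_x = 4.619 kN, O_y = 15.93 kN

ΣM about O: T·sin63°·9.1 − 25·3.3 = 0 → T = 82.5/(9.1·0.891007) = 10.1749 ≈ 10.17 kN.
ΣF_x = 0: O_x − T·cos63° = 0 → O_x = 10.1749 × 0.45399 = 4.619 kN.
ΣF_y = 0: O_y + T·sin63° − 25 = 0 → O_y = 25 − 10.1749 × 0.891007 = 15.93 kN.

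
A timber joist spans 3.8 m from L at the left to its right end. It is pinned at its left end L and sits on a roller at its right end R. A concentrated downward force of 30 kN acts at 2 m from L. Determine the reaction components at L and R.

L_x = 0, L_y = 14.21 kN, R_y = 15.79 kN

Taking moments about L: R_y·3.8 − 30·2 = 0 → R_y = 60/3.8 = 15.7895 ≈ 15.79 kN.
ΣF_y = 0: L_y + 15.7895 − 30 = 0 → L_y = 14.21 kN.
ΣF_x = 0: no horizontal applied forces, so L_x = 0.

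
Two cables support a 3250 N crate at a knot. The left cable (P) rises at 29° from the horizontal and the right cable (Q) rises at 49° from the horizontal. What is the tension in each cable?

T_P = 2180 N, T_Q = 2906 N

ΣF_x = 0: −T_P·cos29° + T_Q·cos49° = 0 → T_Q = 1.33314·T_P.
ΣF_y = 0: T_P·sin29° + T_Q·sin49° = 3250.
Substitute: T_P·(0.48481 + 1.33314·0.75471) = 3250 → T_P = 2179.83 ≈ 2180 N.
Then T_Q = 1.33314 × 2179.83 = 2906 N.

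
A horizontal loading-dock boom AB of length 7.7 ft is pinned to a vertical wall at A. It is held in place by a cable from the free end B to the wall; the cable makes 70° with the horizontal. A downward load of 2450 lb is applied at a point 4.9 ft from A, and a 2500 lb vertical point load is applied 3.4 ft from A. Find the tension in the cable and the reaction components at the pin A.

T = 2834 lb, A_x = 969.2 lb, A_y = 2287 lb

ΣM about A: T·sin70°·7.7 − 2450·4.9 − 2500·3.4 = 0 → T = 20505/(7.7·0.939693) = 2833.89 ≈ 2834 lb.
ΣF_x = 0: A_x − T·cos70° = 0 → A_x = 2833.89 × 0.34202 = 969.2 lb.
ΣF_y = 0: A_y + T·sin70° − 2450 − 2500 = 0 → A_y = 4950 − 2833.89 × 0.939693 = 2287 lb.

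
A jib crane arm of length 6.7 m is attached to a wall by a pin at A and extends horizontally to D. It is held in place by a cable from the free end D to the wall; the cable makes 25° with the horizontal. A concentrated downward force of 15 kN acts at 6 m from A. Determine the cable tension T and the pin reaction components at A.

ΣM about A: T·sin25°·6.7 − 15·6 = 0 → T = 90/(6.7·0.422618) = 31.7848 ≈ 31.78 kN.
ΣF_x = 0: A_x − T·cos25° = 0 → A_x = 31.7848 × 0.906308 = 28.81 kN.
ΣF_y = 0: A_y + T·sin25° − 15 = 0 → A_y = 15 − 31.7848 × 0.422618 = 1.567 kN.

T = 31.78 kN, A_x = 28.81 kN, A_y = 1.567 kN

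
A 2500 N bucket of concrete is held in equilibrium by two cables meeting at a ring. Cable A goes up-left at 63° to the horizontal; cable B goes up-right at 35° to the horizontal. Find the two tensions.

ΣF_x = 0: −T_A·cos63° + T_B·cos35° = 0 → T_B = 0.55422·T_A.
ΣF_y = 0: T_A·sin63° + T_B·sin35° = 2500.
Substitute: T_A·(0.891007 + 0.55422·0.573576) = 2500 → T_A = 2068.01 ≈ 2068 N.
Then T_B = 0.55422 × 2068.01 = 1146 N.

T_A = 2068 N, T_B = 1146 N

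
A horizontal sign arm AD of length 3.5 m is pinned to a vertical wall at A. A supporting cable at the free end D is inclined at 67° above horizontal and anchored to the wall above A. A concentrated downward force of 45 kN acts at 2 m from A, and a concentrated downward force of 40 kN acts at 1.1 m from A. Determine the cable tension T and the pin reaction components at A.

T = 41.59 kN, A_x = 16.25 kN, A_y = 46.71 kN

ΣM about A: T·sin67°·3.5 − 45·2 − 40·1.1 = 0 → T = 134/(3.5·0.920505) = 41.5921 ≈ 41.59 kN.
ΣF_x = 0: A_x − T·cos67° = 0 → A_x = 41.5921 × 0.390731 = 16.25 kN.
ΣF_y = 0: A_y + T·sin67° − 45 − 40 = 0 → A_y = 85 − 41.5921 × 0.920505 = 46.71 kN.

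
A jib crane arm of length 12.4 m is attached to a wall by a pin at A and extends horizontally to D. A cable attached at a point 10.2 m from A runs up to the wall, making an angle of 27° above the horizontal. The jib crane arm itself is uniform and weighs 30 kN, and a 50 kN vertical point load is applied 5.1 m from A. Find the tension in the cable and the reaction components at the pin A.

ΣM about A: T·sin27°·10.2 − 30·6.2 − 50·5.1 = 0 → T = 441/(10.2·0.45399) = 95.234 ≈ 95.23 kN.
ΣF_x = 0: A_x − T·cos27° = 0 → A_x = 95.234 × 0.891007 = 84.85 kN.
ΣF_y = 0: A_y + T·sin27° − 30 − 50 = 0 → A_y = 80 − 95.234 × 0.45399 = 36.76 kN.

T = 95.23 kN, A_x = 84.85 kN, A_y = 36.76 kN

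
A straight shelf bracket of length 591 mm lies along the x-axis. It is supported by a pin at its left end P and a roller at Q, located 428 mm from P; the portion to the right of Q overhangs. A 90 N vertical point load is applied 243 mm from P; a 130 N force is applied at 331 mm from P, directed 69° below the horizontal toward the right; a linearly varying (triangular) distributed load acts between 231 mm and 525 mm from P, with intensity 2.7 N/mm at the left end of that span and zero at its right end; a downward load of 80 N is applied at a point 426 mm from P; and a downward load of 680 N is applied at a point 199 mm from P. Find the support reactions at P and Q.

P_x = -46.59 N, P_y = 522.4 N, Q_y = 845.8 N

Resultant of the triangular load: ½ × 2.7 × 294 = 396.9 N, acting at 329 mm from P (one-third of the span from the peak).
ΣM about P: Q_y·428 − 90·243 − 130·sin69°·331 − (½·2.7·294)·329 − 80·426 − 680·199 = 0 → Q_y = 362022/428 = 845.846 ≈ 845.8 N.
ΣF_y = 0: P_y + 845.846 − 90 − 130·sin69° − ½·2.7·294 − 80 − 680 = 0 → P_y = 522.4 N.
ΣF_x = 0: P_x + 130·cos69° = 0 → P_x = -46.59 N.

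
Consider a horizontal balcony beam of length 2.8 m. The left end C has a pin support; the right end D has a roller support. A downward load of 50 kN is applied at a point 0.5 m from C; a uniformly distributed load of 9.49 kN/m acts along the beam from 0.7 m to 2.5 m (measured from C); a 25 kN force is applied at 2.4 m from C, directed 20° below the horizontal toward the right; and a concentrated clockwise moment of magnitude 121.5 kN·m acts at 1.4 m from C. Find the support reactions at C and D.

C_x = -23.49 kN, C_y = 6.221 kN, D_y = 69.41 kN

Resultant of the distributed load: 9.49 × 1.8 = 17.082 kN at 1.6 m from C.
Moments about C: D_y·2.8 − 50·0.5 − (9.49·1.8)·1.6 − 25·sin20°·2.4 − 121.5 = 0 → D_y = 194.352/2.8 = 69.4114 ≈ 69.41 kN.
ΣF_y = 0: C_y + 69.4114 − 50 − 9.49·1.8 − 25·sin20° = 0 → C_y = 6.221 kN.
ΣF_x = 0: C_x + 25·cos20° = 0 → C_x = -23.49 kN.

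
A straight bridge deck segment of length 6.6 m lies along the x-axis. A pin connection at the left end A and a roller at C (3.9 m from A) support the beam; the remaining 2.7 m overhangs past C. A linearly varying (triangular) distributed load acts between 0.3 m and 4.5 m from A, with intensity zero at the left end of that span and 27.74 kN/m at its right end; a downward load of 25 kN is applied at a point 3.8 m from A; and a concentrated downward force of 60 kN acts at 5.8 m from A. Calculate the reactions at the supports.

A_x = 0, A_y = -16.64 kN, C_y = 159.9 kN

Resultant of the triangular load: ½ × 27.74 × 4.2 = 58.254 kN, acting at 3.1 m from A (one-third of the span from the peak).
Moments about A: C_y·3.9 − (½·27.74·4.2)·3.1 − 25·3.8 − 60·5.8 = 0 → C_y = 623.5874/3.9 = 159.894 ≈ 159.9 kN.
ΣF_y = 0: A_y + 159.894 − ½·27.74·4.2 − 25 − 60 = 0 → A_y = -16.64 kN.
ΣF_x = 0: no horizontal applied forces, so A_x = 0.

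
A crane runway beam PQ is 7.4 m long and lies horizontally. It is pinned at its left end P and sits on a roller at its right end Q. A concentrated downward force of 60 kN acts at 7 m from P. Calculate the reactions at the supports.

Taking moments about P: Q_y·7.4 − 60·7 = 0 → Q_y = 420/7.4 = 56.7568 ≈ 56.76 kN.
ΣF_y = 0: P_y + 56.7568 − 60 = 0 → P_y = 3.243 kN.
ΣF_x = 0: no horizontal applied forces, so P_x = 0.

P_x = 0, P_y = 3.243 kN, Q_y = 56.76 kN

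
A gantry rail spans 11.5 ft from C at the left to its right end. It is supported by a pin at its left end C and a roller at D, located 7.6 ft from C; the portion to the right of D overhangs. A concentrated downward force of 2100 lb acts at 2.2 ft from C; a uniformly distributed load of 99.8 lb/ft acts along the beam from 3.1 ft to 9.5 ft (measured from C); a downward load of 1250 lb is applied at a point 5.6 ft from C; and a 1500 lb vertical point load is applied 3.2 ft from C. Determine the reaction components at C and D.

Resultant of the distributed load: 99.8 × 6.4 = 638.72 lb at 6.3 ft from C.
Taking moments about C: D_y·7.6 − 2100·2.2 − (99.8·6.4)·6.3 − 1250·5.6 − 1500·3.2 = 0 → D_y = 20443.936/7.6 = 2689.99 ≈ 2690 lb.
ΣF_y = 0: C_y + 2689.99 − 2100 − 99.8·6.4 − 1250 − 1500 = 0 → C_y = 2799 lb.
ΣF_x = 0: no horizontal applied forces, so C_x = 0.

C_x = 0, C_y = 2799 lb, D_y = 2690 lb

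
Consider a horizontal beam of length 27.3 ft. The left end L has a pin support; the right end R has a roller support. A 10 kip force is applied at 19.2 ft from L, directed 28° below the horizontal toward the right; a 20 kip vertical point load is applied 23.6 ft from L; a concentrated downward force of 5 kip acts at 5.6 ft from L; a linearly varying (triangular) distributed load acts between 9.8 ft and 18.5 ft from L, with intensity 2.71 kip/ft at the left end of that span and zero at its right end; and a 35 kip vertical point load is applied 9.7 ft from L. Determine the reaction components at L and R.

Resultant of the triangular load: ½ × 2.71 × 8.7 = 11.7885 kip, acting at 12.7 ft from L (one-third of the span from the peak).
Taking moments about L: R_y·27.3 − 10·sin28°·19.2 − 20·23.6 − 5·5.6 − (½·2.71·8.7)·12.7 − 35·9.7 = 0 → R_y = 1079.35/27.3 = 39.5366 ≈ 39.54 kip.
ΣF_y = 0: L_y + 39.5366 − 10·sin28° − 20 − 5 − ½·2.71·8.7 − 35 = 0 → L_y = 36.95 kip.
ΣF_x = 0: L_x + 10·cos28° = 0 → L_x = -8.829 kip.

L_x = -8.829 kip, L_y = 36.95 kip, R_y = 39.54 kip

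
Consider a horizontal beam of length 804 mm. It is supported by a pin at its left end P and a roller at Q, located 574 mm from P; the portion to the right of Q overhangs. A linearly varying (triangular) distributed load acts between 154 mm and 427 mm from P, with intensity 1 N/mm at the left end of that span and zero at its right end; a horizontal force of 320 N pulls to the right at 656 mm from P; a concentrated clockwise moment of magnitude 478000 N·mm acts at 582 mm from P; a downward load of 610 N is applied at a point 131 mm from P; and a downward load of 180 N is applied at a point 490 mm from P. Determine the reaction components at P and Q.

Resultant of the triangular load: ½ × 1 × 273 = 136.5 N, acting at 245 mm from P (one-third of the span from the peak).
Taking moments about P: Q_y·574 − (½·1·273)·245 − 478000 − 610·131 − 180·490 = 0 → Q_y = 679552.5/574 = 1183.89 ≈ 1184 N.
ΣF_y = 0: P_y + 1183.89 − ½·1·273 − 610 − 180 = 0 → P_y = -257.4 N.
ΣF_x = 0: P_x + 320 = 0 → P_x = -320.0 N.

P_x = -320.0 N, P_y = -257.4 N, Q_y = 1184 N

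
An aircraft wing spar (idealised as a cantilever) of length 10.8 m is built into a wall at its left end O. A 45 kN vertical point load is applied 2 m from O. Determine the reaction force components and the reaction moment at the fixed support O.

ΣF_x = 0: O_x = 0.
ΣF_y = 0: O_y − 45 = 0 → O_y = 45.00 kN.
ΣM about O: M_O − 45·2 = 0 → M_O = 90.00 kN·m.

O_x = 0, O_y = 45.00 kN, M_O = 90.00 kN·m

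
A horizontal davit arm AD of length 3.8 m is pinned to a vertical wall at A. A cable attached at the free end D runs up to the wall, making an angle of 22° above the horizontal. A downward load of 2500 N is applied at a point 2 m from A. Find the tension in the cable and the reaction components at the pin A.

T = 3512 N, A_x = 3257 N, A_y = 1184 N

ΣM about A: T·sin22°·3.8 − 2500·2 = 0 → T = 5000/(3.8·0.374607) = 3512.45 ≈ 3512 N.
ΣF_x = 0: A_x − T·cos22° = 0 → A_x = 3512.45 × 0.927184 = 3257 N.
ΣF_y = 0: A_y + T·sin22° − 2500 = 0 → A_y = 2500 − 3512.45 × 0.374607 = 1184 N.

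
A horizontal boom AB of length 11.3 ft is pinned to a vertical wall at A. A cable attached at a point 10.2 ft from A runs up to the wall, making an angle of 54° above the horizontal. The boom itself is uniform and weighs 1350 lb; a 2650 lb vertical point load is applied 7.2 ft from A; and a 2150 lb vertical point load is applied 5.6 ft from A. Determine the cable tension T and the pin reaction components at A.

ΣM about A: T·sin54°·10.2 − 1350·5.65 − 2650·7.2 − 2150·5.6 = 0 → T = 38747.5/(10.2·0.809017) = 4695.54 ≈ 4696 lb.
ΣF_x = 0: A_x − T·cos54° = 0 → A_x = 4695.54 × 0.587785 = 2760 lb.
ΣF_y = 0: A_y + T·sin54° − 1350 − 2650 − 2150 = 0 → A_y = 6150 − 4695.54 × 0.809017 = 2351 lb.

T = 4696 lb, A_x = 2760 lb, A_y = 2351 lb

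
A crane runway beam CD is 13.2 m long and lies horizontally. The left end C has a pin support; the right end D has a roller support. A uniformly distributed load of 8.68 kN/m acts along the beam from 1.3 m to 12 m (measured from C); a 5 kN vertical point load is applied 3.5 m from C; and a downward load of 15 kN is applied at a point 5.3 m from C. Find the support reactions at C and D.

C_x = 0, C_y = 58.74 kN, D_y = 54.14 kN

Resultant of the distributed load: 8.68 × 10.7 = 92.876 kN at 6.65 m from C.
Taking moments about C: D_y·13.2 − (8.68·10.7)·6.65 − 5·3.5 − 15·5.3 = 0 → D_y = 714.6254/13.2 = 54.1383 ≈ 54.14 kN.
ΣF_y = 0: C_y + 54.1383 − 8.68·10.7 − 5 − 15 = 0 → C_y = 58.74 kN.
ΣF_x = 0: no horizontal applied forces, so C_x = 0.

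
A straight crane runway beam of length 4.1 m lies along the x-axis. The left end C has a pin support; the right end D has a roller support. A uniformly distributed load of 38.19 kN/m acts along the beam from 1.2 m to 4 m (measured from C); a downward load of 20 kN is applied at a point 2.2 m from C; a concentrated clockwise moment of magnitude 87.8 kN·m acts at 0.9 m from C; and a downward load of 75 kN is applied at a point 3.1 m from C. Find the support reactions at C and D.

Resultant of the distributed load: 38.19 × 2.8 = 106.932 kN at 2.6 m from C.
Taking moments about C: D_y·4.1 − (38.19·2.8)·2.6 − 20·2.2 − 87.8 − 75·3.1 = 0 → D_y = 642.3232/4.1 = 156.664 ≈ 156.7 kN.
ΣF_y = 0: C_y + 156.664 − 38.19·2.8 − 20 − 75 = 0 → C_y = 45.27 kN.
ΣF_x = 0: no horizontal applied forces, so C_x = 0.

C_x = 0, C_y = 45.27 kN, D_y = 156.7 kN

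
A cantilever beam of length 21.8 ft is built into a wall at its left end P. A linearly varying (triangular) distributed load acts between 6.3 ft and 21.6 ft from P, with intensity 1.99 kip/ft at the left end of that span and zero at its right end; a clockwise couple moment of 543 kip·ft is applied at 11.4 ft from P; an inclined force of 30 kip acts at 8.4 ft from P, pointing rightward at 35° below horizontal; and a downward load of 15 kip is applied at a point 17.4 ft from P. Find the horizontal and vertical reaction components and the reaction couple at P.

P_x = -24.57 kip, P_y = 47.43 kip, M_P = 1122 kip·ft

Resultant of the triangular load: ½ × 1.99 × 15.3 = 15.2235 kip, acting at 11.4 ft from P (one-third of the span from the peak).
ΣF_x = 0: P_x + 30·cos35° = 0 → P_x = -24.57 kip.
ΣF_y = 0: P_y − ½·1.99·15.3 − 30·sin35° − 15 = 0 → P_y = 47.43 kip.
ΣM about P: M_P − (½·1.99·15.3)·11.4 − 543 − 30·sin35°·8.4 − 15·17.4 = 0 → M_P = 1122 kip·ft.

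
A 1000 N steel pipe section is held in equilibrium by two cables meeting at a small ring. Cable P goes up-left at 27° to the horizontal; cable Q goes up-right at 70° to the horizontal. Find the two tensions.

ΣF_x = 0: −T_P·cos27° + T_Q·cos70° = 0 → T_Q = 2.60513·T_P.
ΣF_y = 0: T_P·sin27° + T_Q·sin70° = 1000.
Substitute: T_P·(0.45399 + 2.60513·0.939693) = 1000 → T_P = 344.588 ≈ 344.6 N.
Then T_Q = 2.60513 × 344.588 = 897.7 N.

T_P = 344.6 N, T_Q = 897.7 N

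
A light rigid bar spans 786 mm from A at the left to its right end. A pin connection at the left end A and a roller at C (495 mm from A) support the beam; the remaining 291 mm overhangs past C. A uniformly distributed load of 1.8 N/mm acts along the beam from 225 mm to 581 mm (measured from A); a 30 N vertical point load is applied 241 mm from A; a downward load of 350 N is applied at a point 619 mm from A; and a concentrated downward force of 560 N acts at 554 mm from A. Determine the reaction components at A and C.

A_x = 0, A_y = -19.93 N, C_y = 1601 N

Resultant of the distributed load: 1.8 × 356 = 640.8 N at 403 mm from A.
Moments about A: C_y·495 − (1.8·356)·403 − 30·241 − 350·619 − 560·554 = 0 → C_y = 792362.4/495 = 1600.73 ≈ 1601 N.
ΣF_y = 0: A_y + 1600.73 − 1.8·356 − 30 − 350 − 560 = 0 → A_y = -19.93 N.
ΣF_x = 0: no horizontal applied forces, so A_x = 0.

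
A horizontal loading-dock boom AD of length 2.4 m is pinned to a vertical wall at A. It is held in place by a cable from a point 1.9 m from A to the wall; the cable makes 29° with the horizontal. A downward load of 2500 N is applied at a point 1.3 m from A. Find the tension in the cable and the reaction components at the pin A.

T = 3528 N, A_x = 3086 N, A_y = 789.5 N

ΣM about A: T·sin29°·1.9 − 2500·1.3 = 0 → T = 3250/(1.9·0.48481) = 3528.24 ≈ 3528 N.
ΣF_x = 0: A_x − T·cos29° = 0 → A_x = 3528.24 × 0.87462 = 3086 N.
ΣF_y = 0: A_y + T·sin29° − 2500 = 0 → A_y = 2500 − 3528.24 × 0.48481 = 789.5 N.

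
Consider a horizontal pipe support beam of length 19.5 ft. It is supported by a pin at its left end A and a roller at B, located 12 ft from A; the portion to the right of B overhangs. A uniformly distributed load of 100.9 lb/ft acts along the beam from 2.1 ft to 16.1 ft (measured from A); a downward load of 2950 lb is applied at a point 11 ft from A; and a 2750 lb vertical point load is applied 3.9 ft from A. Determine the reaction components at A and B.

A_x = 0, A_y = 2443 lb, B_y = 4669 lb

Resultant of the distributed load: 100.9 × 14 = 1412.6 lb at 9.1 ft from A.
Taking moments about A: B_y·12 − (100.9·14)·9.1 − 2950·11 − 2750·3.9 = 0 → B_y = 56029.66/12 = 4669.14 ≈ 4669 lb.
ΣF_y = 0: A_y + 4669.14 − 100.9·14 − 2950 − 2750 = 0 → A_y = 2443 lb.
ΣF_x = 0: no horizontal applied forces, so A_x = 0.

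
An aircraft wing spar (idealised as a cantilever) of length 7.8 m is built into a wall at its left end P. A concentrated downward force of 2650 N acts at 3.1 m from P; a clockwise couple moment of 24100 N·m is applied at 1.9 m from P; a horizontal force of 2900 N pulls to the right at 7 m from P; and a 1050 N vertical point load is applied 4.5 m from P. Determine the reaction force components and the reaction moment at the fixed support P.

P_x = -2900 N, P_y = 3700 N, M_P = 37040 N·m

ΣF_x = 0: P_x + 2900 = 0 → P_x = -2900 N.
ΣF_y = 0: P_y − 2650 − 1050 = 0 → P_y = 3700 N.
ΣM about P: M_P − 2650·3.1 − 24100 − 1050·4.5 = 0 → M_P = 37040 N·m.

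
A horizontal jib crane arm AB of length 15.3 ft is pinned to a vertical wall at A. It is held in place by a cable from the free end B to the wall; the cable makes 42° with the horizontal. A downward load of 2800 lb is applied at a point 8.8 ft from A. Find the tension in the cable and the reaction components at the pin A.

T = 2407 lb, A_x = 1789 lb, A_y = 1190 lb

ΣM about A: T·sin42°·15.3 − 2800·8.8 = 0 → T = 24640/(15.3·0.669131) = 2406.79 ≈ 2407 lb.
ΣF_x = 0: A_x − T·cos42° = 0 → A_x = 2406.79 × 0.743145 = 1789 lb.
ΣF_y = 0: A_y + T·sin42° − 2800 = 0 → A_y = 2800 − 2406.79 × 0.669131 = 1190 lb.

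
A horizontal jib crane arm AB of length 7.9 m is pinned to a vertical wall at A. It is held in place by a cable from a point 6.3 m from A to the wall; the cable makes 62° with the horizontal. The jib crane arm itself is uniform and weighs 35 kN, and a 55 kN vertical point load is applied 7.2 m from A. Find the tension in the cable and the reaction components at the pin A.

T = 96.04 kN, A_x = 45.09 kN, A_y = 5.198 kN

ΣM about A: T·sin62°·6.3 − 35·3.95 − 55·7.2 = 0 → T = 534.25/(6.3·0.882948) = 96.0437 ≈ 96.04 kN.
ΣF_x = 0: A_x − T·cos62° = 0 → A_x = 96.0437 × 0.469472 = 45.09 kN.
ΣF_y = 0: A_y + T·sin62° − 35 − 55 = 0 → A_y = 90 − 96.0437 × 0.882948 = 5.198 kN.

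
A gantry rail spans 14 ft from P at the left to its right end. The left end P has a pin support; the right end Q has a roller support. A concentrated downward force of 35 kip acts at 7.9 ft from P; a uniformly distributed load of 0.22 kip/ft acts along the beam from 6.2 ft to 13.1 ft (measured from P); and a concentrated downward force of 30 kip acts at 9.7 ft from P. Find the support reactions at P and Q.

Resultant of the distributed load: 0.22 × 6.9 = 1.518 kip at 9.65 ft from P.
ΣM about P: Q_y·14 − 35·7.9 − (0.22·6.9)·9.65 − 30·9.7 = 0 → Q_y = 582.1487/14 = 41.582 ≈ 41.58 kip.
ΣF_y = 0: P_y + 41.582 − 35 − 0.22·6.9 − 30 = 0 → P_y = 24.94 kip.
ΣF_x = 0: no horizontal applied forces, so P_x = 0.

P_x = 0, P_y = 24.94 kip, Q_y = 41.58 kip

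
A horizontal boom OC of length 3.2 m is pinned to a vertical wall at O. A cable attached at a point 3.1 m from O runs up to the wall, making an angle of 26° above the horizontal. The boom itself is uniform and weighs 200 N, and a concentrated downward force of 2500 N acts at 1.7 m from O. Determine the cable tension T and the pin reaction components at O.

ΣM about O: T·sin26°·3.1 − 200·1.6 − 2500·1.7 = 0 → T = 4570/(3.1·0.438371) = 3362.89 ≈ 3363 N.
ΣF_x = 0: O_x − T·cos26° = 0 → O_x = 3362.89 × 0.898794 = 3023 N.
ΣF_y = 0: O_y + T·sin26° − 200 − 2500 = 0 → O_y = 2700 − 3362.89 × 0.438371 = 1226 N.

T = 3363 N, O_x = 3023 N, O_y = 1226 N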